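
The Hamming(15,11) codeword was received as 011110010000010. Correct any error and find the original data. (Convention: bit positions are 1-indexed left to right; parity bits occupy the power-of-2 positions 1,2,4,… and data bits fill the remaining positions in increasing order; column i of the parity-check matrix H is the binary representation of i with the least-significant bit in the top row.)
Syndrome s = H · r^T (mod 2), r = 011110010000010:
  s[0] = (101010101010101)·(011110010000010) mod 2 = 0+0+1+0+1+0+0+0+0+0+0+0+0+0+0 mod 2 = 0
  s[1] = (011001100110011)·(011110010000010) mod 2 = 0+1+1+0+0+0+0+0+0+0+0+0+0+1+0 mod 2 = 1
  s[2] = (000111100001111)·(011110010000010) mod 2 = 0+0+0+1+1+0+0+0+0+0+0+0+0+1+0 mod 2 = 1
  s[3] = (000000011111111)·(011110010000010) mod 2 = 0+0+0+0+0+0+0+1+0+0+0+0+0+1+0 mod 2 = 0
Syndrome = 0110
Column 6 of H equals this syndrome → error at bit 6 (1-indexed).
Flip bit 6: 011110010000010 → 011111010000010
Extract data bits at positions {3,5,6,7,9,10,11,12,13,14,15}: 11100000010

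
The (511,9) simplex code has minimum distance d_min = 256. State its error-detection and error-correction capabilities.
Detection only: up to d_min − 1 = 255 errors.
Correction: up to ⌊(d_min − 1)/2⌋ = ⌊255/2⌋ = 127 errors.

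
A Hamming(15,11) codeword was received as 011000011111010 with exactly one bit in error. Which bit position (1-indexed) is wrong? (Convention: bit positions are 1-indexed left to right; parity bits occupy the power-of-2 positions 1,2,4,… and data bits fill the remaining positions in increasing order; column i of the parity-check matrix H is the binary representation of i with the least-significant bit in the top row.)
Syndrome s = H · r^T (mod 2), r = 011000011111010:
  s[0] = (101010101010101)·(011000011111010) mod 2 = 0+0+1+0+0+0+0+0+1+0+1+0+0+0+0 mod 2 = 1
  s[1] = (011001100110011)·(011000011111010) mod 2 = 0+1+1+0+0+0+0+0+0+1+1+0+0+1+0 mod 2 = 1
  s[2] = (000111100001111)·(011000011111010) mod 2 = 0+0+0+0+0+0+0+0+0+0+0+1+0+1+0 mod 2 = 0
  s[3] = (000000011111111)·(011000011111010) mod 2 = 0+0+0+0+0+0+0+1+1+1+1+1+0+1+0 mod 2 = 0
Syndrome = 1100
Column i of H is the binary representation of i, so the syndrome is the binary index of the flipped bit.
Read s = 1100 with s[0] as LSB: 1·2^0 + 1·2^1 + 0·2^2 + 0·2^3 = 3.
Error is at bit position 3.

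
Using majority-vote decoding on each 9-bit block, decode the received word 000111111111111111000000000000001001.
Split into 9-bit blocks and majority-vote each:
  block 1 = 000111111: 6 ones, 3 zeros → 1
  block 2 = 111111111: 9 ones, 0 zeros → 1
  block 3 = 000000000: 0 ones, 9 zeros → 0
  block 4 = 000001001: 2 ones, 7 zeros → 0
Decoded = 1100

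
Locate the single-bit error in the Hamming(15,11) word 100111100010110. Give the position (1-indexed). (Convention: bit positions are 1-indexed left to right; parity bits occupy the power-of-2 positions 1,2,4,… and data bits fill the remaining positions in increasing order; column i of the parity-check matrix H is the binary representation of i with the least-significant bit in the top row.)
Syndrome s = H · r^T (mod 2), r = 100111100010110:
  s[0] = (101010101010101)·(100111100010110) mod 2 = 1+0+0+0+1+0+1+0+0+0+1+0+1+0+0 mod 2 = 1
  s[1] = (011001100110011)·(100111100010110) mod 2 = 0+0+0+0+0+1+1+0+0+0+1+0+0+1+0 mod 2 = 0
  s[2] = (000111100001111)·(100111100010110) mod 2 = 0+0+0+1+1+1+1+0+0+0+0+0+1+1+0 mod 2 = 0
  s[3] = (000000011111111)·(100111100010110) mod 2 = 0+0+0+0+0+0+0+0+0+0+1+0+1+1+0 mod 2 = 1
Syndrome = 1001
Column i of H is the binary representation of i, so the syndrome is the binary index of the flipped bit.
Read s = 1001 with s[0] as LSB: 1·2^0 + 0·2^1 + 0·2^2 + 1·2^3 = 9.
Error is at bit position 9.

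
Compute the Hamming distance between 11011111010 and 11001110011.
XOR = 00010001001, count of 1s = 3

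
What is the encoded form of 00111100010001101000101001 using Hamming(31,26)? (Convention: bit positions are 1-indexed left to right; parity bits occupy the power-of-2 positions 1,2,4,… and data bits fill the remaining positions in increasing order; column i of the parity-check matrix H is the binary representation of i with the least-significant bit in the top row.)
Codeword c = d · G (mod 2), d = 00111100010001101000101001:
  c[0] = d·G[:,0] = (00111100010001101000101001)·(11011010101101010101010101) mod 2 = 0+0+0+1+1+0+0+0+0+0+0+0+0+1+0+0+0+0+0+0+0+0+0+0+0+1 mod 2 = 0
  c[1] = d·G[:,1] = (00111100010001101000101001)·(10110110011011001100110011) mod 2 = 0+0+1+1+0+1+0+0+0+1+0+0+0+1+0+0+1+0+0+0+1+0+0+0+0+1 mod 2 = 0
  c[2] = d·G[:,2] = (00111100010001101000101001)·(10000000000000000000000000) mod 2 = 0+0+0+0+0+0+0+0+0+0+0+0+0+0+0+0+0+0+0+0+0+0+0+0+0+0 mod 2 = 0
  c[3] = d·G[:,3] = (00111100010001101000101001)·(01110001111000111100001111) mod 2 = 0+0+1+1+0+0+0+0+0+1+0+0+0+0+1+0+1+0+0+0+0+0+1+0+0+1 mod 2 = 1
  c[4] = d·G[:,4] = (00111100010001101000101001)·(01000000000000000000000000) mod 2 = 0+0+0+0+0+0+0+0+0+0+0+0+0+0+0+0+0+0+0+0+0+0+0+0+0+0 mod 2 = 0
  c[5] = d·G[:,5] = (00111100010001101000101001)·(00100000000000000000000000) mod 2 = 0+0+1+0+0+0+0+0+0+0+0+0+0+0+0+0+0+0+0+0+0+0+0+0+0+0 mod 2 = 1
  c[6] = d·G[:,6] = (00111100010001101000101001)·(00010000000000000000000000) mod 2 = 0+0+0+1+0+0+0+0+0+0+0+0+0+0+0+0+0+0+0+0+0+0+0+0+0+0 mod 2 = 1
  c[7] = d·G[:,7] = (00111100010001101000101001)·(00001111111000000011111111) mod 2 = 0+0+0+0+1+1+0+0+0+1+0+0+0+0+0+0+0+0+0+0+1+0+1+0+0+1 mod 2 = 0
  c[8] = d·G[:,8] = (00111100010001101000101001)·(00001000000000000000000000) mod 2 = 0+0+0+0+1+0+0+0+0+0+0+0+0+0+0+0+0+0+0+0+0+0+0+0+0+0 mod 2 = 1
  c[9] = d·G[:,9] = (00111100010001101000101001)·(00000100000000000000000000) mod 2 = 0+0+0+0+0+1+0+0+0+0+0+0+0+0+0+0+0+0+0+0+0+0+0+0+0+0 mod 2 = 1
  c[10] = d·G[:,10] = (00111100010001101000101001)·(00000010000000000000000000) mod 2 = 0+0+0+0+0+0+0+0+0+0+0+0+0+0+0+0+0+0+0+0+0+0+0+0+0+0 mod 2 = 0
  c[11] = d·G[:,11] = (00111100010001101000101001)·(00000001000000000000000000) mod 2 = 0+0+0+0+0+0+0+0+0+0+0+0+0+0+0+0+0+0+0+0+0+0+0+0+0+0 mod 2 = 0
  c[12] = d·G[:,12] = (00111100010001101000101001)·(00000000100000000000000000) mod 2 = 0+0+0+0+0+0+0+0+0+0+0+0+0+0+0+0+0+0+0+0+0+0+0+0+0+0 mod 2 = 0
  c[13] = d·G[:,13] = (00111100010001101000101001)·(00000000010000000000000000) mod 2 = 0+0+0+0+0+0+0+0+0+1+0+0+0+0+0+0+0+0+0+0+0+0+0+0+0+0 mod 2 = 1
  c[14] = d·G[:,14] = (00111100010001101000101001)·(00000000001000000000000000) mod 2 = 0+0+0+0+0+0+0+0+0+0+0+0+0+0+0+0+0+0+0+0+0+0+0+0+0+0 mod 2 = 0
  c[15] = d·G[:,15] = (00111100010001101000101001)·(00000000000111111111111111) mod 2 = 0+0+0+0+0+0+0+0+0+0+0+0+0+1+1+0+1+0+0+0+1+0+1+0+0+1 mod 2 = 0
  c[16] = d·G[:,16] = (00111100010001101000101001)·(00000000000100000000000000) mod 2 = 0+0+0+0+0+0+0+0+0+0+0+0+0+0+0+0+0+0+0+0+0+0+0+0+0+0 mod 2 = 0
  c[17] = d·G[:,17] = (00111100010001101000101001)·(00000000000010000000000000) mod 2 = 0+0+0+0+0+0+0+0+0+0+0+0+0+0+0+0+0+0+0+0+0+0+0+0+0+0 mod 2 = 0
  c[18] = d·G[:,18] = (00111100010001101000101001)·(00000000000001000000000000) mod 2 = 0+0+0+0+0+0+0+0+0+0+0+0+0+1+0+0+0+0+0+0+0+0+0+0+0+0 mod 2 = 1
  c[19] = d·G[:,19] = (00111100010001101000101001)·(00000000000000100000000000) mod 2 = 0+0+0+0+0+0+0+0+0+0+0+0+0+0+1+0+0+0+0+0+0+0+0+0+0+0 mod 2 = 1
  c[20] = d·G[:,20] = (00111100010001101000101001)·(00000000000000010000000000) mod 2 = 0+0+0+0+0+0+0+0+0+0+0+0+0+0+0+0+0+0+0+0+0+0+0+0+0+0 mod 2 = 0
  c[21] = d·G[:,21] = (00111100010001101000101001)·(00000000000000001000000000) mod 2 = 0+0+0+0+0+0+0+0+0+0+0+0+0+0+0+0+1+0+0+0+0+0+0+0+0+0 mod 2 = 1
  c[22] = d·G[:,22] = (00111100010001101000101001)·(00000000000000000100000000) mod 2 = 0+0+0+0+0+0+0+0+0+0+0+0+0+0+0+0+0+0+0+0+0+0+0+0+0+0 mod 2 = 0
  c[23] = d·G[:,23] = (00111100010001101000101001)·(00000000000000000010000000) mod 2 = 0+0+0+0+0+0+0+0+0+0+0+0+0+0+0+0+0+0+0+0+0+0+0+0+0+0 mod 2 = 0
  c[24] = d·G[:,24] = (00111100010001101000101001)·(00000000000000000001000000) mod 2 = 0+0+0+0+0+0+0+0+0+0+0+0+0+0+0+0+0+0+0+0+0+0+0+0+0+0 mod 2 = 0
  c[25] = d·G[:,25] = (00111100010001101000101001)·(00000000000000000000100000) mod 2 = 0+0+0+0+0+0+0+0+0+0+0+0+0+0+0+0+0+0+0+0+1+0+0+0+0+0 mod 2 = 1
  c[26] = d·G[:,26] = (00111100010001101000101001)·(00000000000000000000010000) mod 2 = 0+0+0+0+0+0+0+0+0+0+0+0+0+0+0+0+0+0+0+0+0+0+0+0+0+0 mod 2 = 0
  c[27] = d·G[:,27] = (00111100010001101000101001)·(00000000000000000000001000) mod 2 = 0+0+0+0+0+0+0+0+0+0+0+0+0+0+0+0+0+0+0+0+0+0+1+0+0+0 mod 2 = 1
  c[28] = d·G[:,28] = (00111100010001101000101001)·(00000000000000000000000100) mod 2 = 0+0+0+0+0+0+0+0+0+0+0+0+0+0+0+0+0+0+0+0+0+0+0+0+0+0 mod 2 = 0
  c[29] = d·G[:,29] = (00111100010001101000101001)·(00000000000000000000000010) mod 2 = 0+0+0+0+0+0+0+0+0+0+0+0+0+0+0+0+0+0+0+0+0+0+0+0+0+0 mod 2 = 0
  c[30] = d·G[:,30] = (00111100010001101000101001)·(00000000000000000000000001) mod 2 = 0+0+0+0+0+0+0+0+0+0+0+0+0+0+0+0+0+0+0+0+0+0+0+0+0+1 mod 2 = 1
Codeword = 0001011011000100001101000101001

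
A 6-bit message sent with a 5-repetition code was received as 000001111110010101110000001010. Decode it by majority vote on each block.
Split into 5-bit blocks and majority-vote each:
  block 1 = 00000: 0 ones, 5 zeros → 0
  block 2 = 11111: 5 ones, 0 zeros → 1
  block 3 = 10010: 2 ones, 3 zeros → 0
  block 4 = 10111: 4 ones, 1 zeros → 1
  block 5 = 00000: 0 ones, 5 zeros → 0
  block 6 = 01010: 2 ones, 3 zeros → 0
Decoded = 010100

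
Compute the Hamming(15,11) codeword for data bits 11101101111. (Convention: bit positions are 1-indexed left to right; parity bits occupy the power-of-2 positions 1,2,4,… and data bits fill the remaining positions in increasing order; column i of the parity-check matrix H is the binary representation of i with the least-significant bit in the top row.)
Codeword c = d · G (mod 2), d = 11101101111:
  c[0] = d·G[:,0] = (11101101111)·(11011010101) mod 2 = 1+1+0+0+1+0+0+0+1+0+1 mod 2 = 1
  c[1] = d·G[:,1] = (11101101111)·(10110110011) mod 2 = 1+0+1+0+0+1+0+0+0+1+1 mod 2 = 1
  c[2] = d·G[:,2] = (11101101111)·(10000000000) mod 2 = 1+0+0+0+0+0+0+0+0+0+0 mod 2 = 1
  c[3] = d·G[:,3] = (11101101111)·(01110001111) mod 2 = 0+1+1+0+0+0+0+1+1+1+1 mod 2 = 0
  c[4] = d·G[:,4] = (11101101111)·(01000000000) mod 2 = 0+1+0+0+0+0+0+0+0+0+0 mod 2 = 1
  c[5] = d·G[:,5] = (11101101111)·(00100000000) mod 2 = 0+0+1+0+0+0+0+0+0+0+0 mod 2 = 1
  c[6] = d·G[:,6] = (11101101111)·(00010000000) mod 2 = 0+0+0+0+0+0+0+0+0+0+0 mod 2 = 0
  c[7] = d·G[:,7] = (11101101111)·(00001111111) mod 2 = 0+0+0+0+1+1+0+1+1+1+1 mod 2 = 0
  c[8] = d·G[:,8] = (11101101111)·(00001000000) mod 2 = 0+0+0+0+1+0+0+0+0+0+0 mod 2 = 1
  c[9] = d·G[:,9] = (11101101111)·(00000100000) mod 2 = 0+0+0+0+0+1+0+0+0+0+0 mod 2 = 1
  c[10] = d·G[:,10] = (11101101111)·(00000010000) mod 2 = 0+0+0+0+0+0+0+0+0+0+0 mod 2 = 0
  c[11] = d·G[:,11] = (11101101111)·(00000001000) mod 2 = 0+0+0+0+0+0+0+1+0+0+0 mod 2 = 1
  c[12] = d·G[:,12] = (11101101111)·(00000000100) mod 2 = 0+0+0+0+0+0+0+0+1+0+0 mod 2 = 1
  c[13] = d·G[:,13] = (11101101111)·(00000000010) mod 2 = 0+0+0+0+0+0+0+0+0+1+0 mod 2 = 1
  c[14] = d·G[:,14] = (11101101111)·(00000000001) mod 2 = 0+0+0+0+0+0+0+0+0+0+1 mod 2 = 1
Codeword = 111011001101111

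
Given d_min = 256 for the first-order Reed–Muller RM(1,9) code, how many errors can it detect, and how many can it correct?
Detection only: up to d_min − 1 = 255 errors.
Correction: up to ⌊(d_min − 1)/2⌋ = ⌊255/2⌋ = 127 errors.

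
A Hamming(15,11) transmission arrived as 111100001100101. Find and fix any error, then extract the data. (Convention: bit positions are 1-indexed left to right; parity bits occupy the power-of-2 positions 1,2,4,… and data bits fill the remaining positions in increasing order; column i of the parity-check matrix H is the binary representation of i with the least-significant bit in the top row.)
Syndrome s = H · r^T (mod 2), r = 111100001100101:
  s[0] = (101010101010101)·(111100001100101) mod 2 = 1+0+1+0+0+0+0+0+1+0+0+0+1+0+1 mod 2 = 1
  s[1] = (011001100110011)·(111100001100101) mod 2 = 0+1+1+0+0+0+0+0+0+1+0+0+0+0+1 mod 2 = 0
  s[2] = (000111100001111)·(111100001100101) mod 2 = 0+0+0+1+0+0+0+0+0+0+0+0+1+0+1 mod 2 = 1
  s[3] = (000000011111111)·(111100001100101) mod 2 = 0+0+0+0+0+0+0+0+1+1+0+0+1+0+1 mod 2 = 0
Syndrome = 1010
Column 5 of H equals this syndrome → error at bit 5 (1-indexed).
Flip bit 5: 111100001100101 → 111110001100101
Extract data bits at positions {3,5,6,7,9,10,11,12,13,14,15}: 11001100101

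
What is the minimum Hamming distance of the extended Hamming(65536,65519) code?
d_min = 4 (adding an overall parity bit to Hamming(65535,65519) raises d_min from 3 to 4).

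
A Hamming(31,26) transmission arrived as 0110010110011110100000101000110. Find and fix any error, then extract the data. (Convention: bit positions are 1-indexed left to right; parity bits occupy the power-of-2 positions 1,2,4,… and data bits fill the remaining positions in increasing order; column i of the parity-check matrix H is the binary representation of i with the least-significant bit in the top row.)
Syndrome s = H · r^T (mod 2), r = 0110010110011110100000101000110:
  s[0] = (1010101010101010101010101010101)·(0110010110011110100000101000110) mod 2 = 0+0+1+0+0+0+0+0+1+0+0+0+1+0+1+0+1+0+0+0+0+0+1+0+1+0+0+0+1+0+0 mod 2 = 0
  s[1] = (0110011001100110011001100110011)·(0110010110011110100000101000110) mod 2 = 0+1+1+0+0+1+0+0+0+0+0+0+0+1+1+0+0+0+0+0+0+0+1+0+0+0+0+0+0+1+0 mod 2 = 1
  s[2] = (0001111000011110000111100001111)·(0110010110011110100000101000110) mod 2 = 0+0+0+0+0+1+0+0+0+0+0+1+1+1+1+0+0+0+0+0+0+0+1+0+0+0+0+0+1+1+0 mod 2 = 0
  s[3] = (0000000111111110000000011111111)·(0110010110011110100000101000110) mod 2 = 0+0+0+0+0+0+0+1+1+0+0+1+1+1+1+0+0+0+0+0+0+0+0+0+1+0+0+0+1+1+0 mod 2 = 1
  s[4] = (0000000000000001111111111111111)·(0110010110011110100000101000110) mod 2 = 0+0+0+0+0+0+0+0+0+0+0+0+0+0+0+0+1+0+0+0+0+0+1+0+1+0+0+0+1+1+0 mod 2 = 1
Syndrome = 01011
Column 26 of H equals this syndrome → error at bit 26 (1-indexed).
Flip bit 26: 0110010110011110100000101000110 → 0110010110011110100000101100110
Extract data bits at positions {3,5,6,7,9,10,11,12,13,14,15,17,18,19,20,21,22,23,24,25,26,27,28,29,30,31}: 10101001111100000101100110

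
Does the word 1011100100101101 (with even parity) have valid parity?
Sum of all bits: 1+0+1+1+1+0+0+1+0+0+1+0+1+1+0+1 = 9; 9 mod 2 = 1. Result is 1 → parity error detected.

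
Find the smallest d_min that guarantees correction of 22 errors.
Correcting t errors requires d_min ≥ 2t + 1 = 2·22 + 1 = 45.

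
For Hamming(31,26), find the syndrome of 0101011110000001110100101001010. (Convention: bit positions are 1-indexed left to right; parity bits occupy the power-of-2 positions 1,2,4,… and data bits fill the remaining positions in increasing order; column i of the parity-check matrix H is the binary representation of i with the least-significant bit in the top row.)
Syndrome s = H · r^T (mod 2), r = 0101011110000001110100101001010:
  s[0] = (1010101010101010101010101010101)·(0101011110000001110100101001010) mod 2 = 0+0+0+0+0+0+1+0+1+0+0+0+0+0+0+0+1+0+0+0+0+0+1+0+1+0+0+0+0+0+0 mod 2 = 1
  s[1] = (0110011001100110011001100110011)·(0101011110000001110100101001010) mod 2 = 0+1+0+0+0+1+1+0+0+0+0+0+0+0+0+0+0+1+0+0+0+0+1+0+0+0+0+0+0+1+0 mod 2 = 0
  s[2] = (0001111000011110000111100001111)·(0101011110000001110100101001010) mod 2 = 0+0+0+1+0+1+1+0+0+0+0+0+0+0+0+0+0+0+0+1+0+0+1+0+0+0+0+1+0+1+0 mod 2 = 1
  s[3] = (0000000111111110000000011111111)·(0101011110000001110100101001010) mod 2 = 0+0+0+0+0+0+0+1+1+0+0+0+0+0+0+0+0+0+0+0+0+0+0+0+1+0+0+1+0+1+0 mod 2 = 1
  s[4] = (0000000000000001111111111111111)·(0101011110000001110100101001010) mod 2 = 0+0+0+0+0+0+0+0+0+0+0+0+0+0+0+1+1+1+0+1+0+0+1+0+1+0+0+1+0+1+0 mod 2 = 0
Syndrome = 10110
Non-zero syndrome: error at position 13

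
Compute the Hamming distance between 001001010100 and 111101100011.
XOR = 110100110111, count of 1s = 8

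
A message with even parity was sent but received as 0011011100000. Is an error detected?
Sum of received bits: 0+0+1+1+0+1+1+1+0+0+0+0+0 = 5; 5 mod 2 = 1. Result is 1 ≠ 0 → error detected.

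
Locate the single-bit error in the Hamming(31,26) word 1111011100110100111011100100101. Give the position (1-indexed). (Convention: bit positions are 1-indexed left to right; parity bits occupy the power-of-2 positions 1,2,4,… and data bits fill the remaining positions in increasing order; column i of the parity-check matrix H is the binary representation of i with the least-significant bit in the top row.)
Syndrome s = H · r^T (mod 2), r = 1111011100110100111011100100101:
  s[0] = (1010101010101010101010101010101)·(1111011100110100111011100100101) mod 2 = 1+0+1+0+0+0+1+0+0+0+1+0+0+0+0+0+1+0+1+0+1+0+1+0+0+0+0+0+1+0+1 mod 2 = 0
  s[1] = (0110011001100110011001100110011)·(1111011100110100111011100100101) mod 2 = 0+1+1+0+0+1+1+0+0+0+1+0+0+1+0+0+0+1+1+0+0+1+1+0+0+1+0+0+0+0+1 mod 2 = 0
  s[2] = (0001111000011110000111100001111)·(1111011100110100111011100100101) mod 2 = 0+0+0+1+0+1+1+0+0+0+0+1+0+1+0+0+0+0+0+0+1+1+1+0+0+0+0+0+1+0+1 mod 2 = 0
  s[3] = (0000000111111110000000011111111)·(1111011100110100111011100100101) mod 2 = 0+0+0+0+0+0+0+1+0+0+1+1+0+1+0+0+0+0+0+0+0+0+0+0+0+1+0+0+1+0+1 mod 2 = 1
  s[4] = (0000000000000001111111111111111)·(1111011100110100111011100100101) mod 2 = 0+0+0+0+0+0+0+0+0+0+0+0+0+0+0+0+1+1+1+0+1+1+1+0+0+1+0+0+1+0+1 mod 2 = 1
Syndrome = 00011
Column i of H is the binary representation of i, so the syndrome is the binary index of the flipped bit.
Read s = 00011 with s[0] as LSB: 0·2^0 + 0·2^1 + 0·2^2 + 1·2^3 + 1·2^4 = 24.
Error is at bit position 24.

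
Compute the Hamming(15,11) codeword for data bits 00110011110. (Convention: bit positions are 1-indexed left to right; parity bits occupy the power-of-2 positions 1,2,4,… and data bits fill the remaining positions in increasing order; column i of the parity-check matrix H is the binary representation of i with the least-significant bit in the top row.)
Codeword c = d · G (mod 2), d = 00110011110:
  c[0] = d·G[:,0] = (00110011110)·(11011010101) mod 2 = 0+0+0+1+0+0+1+0+1+0+0 mod 2 = 1
  c[1] = d·G[:,1] = (00110011110)·(10110110011) mod 2 = 0+0+1+1+0+0+1+0+0+1+0 mod 2 = 0
  c[2] = d·G[:,2] = (00110011110)·(10000000000) mod 2 = 0+0+0+0+0+0+0+0+0+0+0 mod 2 = 0
  c[3] = d·G[:,3] = (00110011110)·(01110001111) mod 2 = 0+0+1+1+0+0+0+1+1+1+0 mod 2 = 1
  c[4] = d·G[:,4] = (00110011110)·(01000000000) mod 2 = 0+0+0+0+0+0+0+0+0+0+0 mod 2 = 0
  c[5] = d·G[:,5] = (00110011110)·(00100000000) mod 2 = 0+0+1+0+0+0+0+0+0+0+0 mod 2 = 1
  c[6] = d·G[:,6] = (00110011110)·(00010000000) mod 2 = 0+0+0+1+0+0+0+0+0+0+0 mod 2 = 1
  c[7] = d·G[:,7] = (00110011110)·(00001111111) mod 2 = 0+0+0+0+0+0+1+1+1+1+0 mod 2 = 0
  c[8] = d·G[:,8] = (00110011110)·(00001000000) mod 2 = 0+0+0+0+0+0+0+0+0+0+0 mod 2 = 0
  c[9] = d·G[:,9] = (00110011110)·(00000100000) mod 2 = 0+0+0+0+0+0+0+0+0+0+0 mod 2 = 0
  c[10] = d·G[:,10] = (00110011110)·(00000010000) mod 2 = 0+0+0+0+0+0+1+0+0+0+0 mod 2 = 1
  c[11] = d·G[:,11] = (00110011110)·(00000001000) mod 2 = 0+0+0+0+0+0+0+1+0+0+0 mod 2 = 1
  c[12] = d·G[:,12] = (00110011110)·(00000000100) mod 2 = 0+0+0+0+0+0+0+0+1+0+0 mod 2 = 1
  c[13] = d·G[:,13] = (00110011110)·(00000000010) mod 2 = 0+0+0+0+0+0+0+0+0+1+0 mod 2 = 1
  c[14] = d·G[:,14] = (00110011110)·(00000000001) mod 2 = 0+0+0+0+0+0+0+0+0+0+0 mod 2 = 0
Codeword = 100101100011110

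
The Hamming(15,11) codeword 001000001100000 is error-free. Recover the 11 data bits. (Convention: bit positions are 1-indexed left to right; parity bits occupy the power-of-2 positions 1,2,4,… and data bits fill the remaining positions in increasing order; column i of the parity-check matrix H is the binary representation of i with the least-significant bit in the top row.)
Parity bits occupy power-of-2 positions; data bits are at positions {3,5,6,7,9,10,11,12,13,14,15} (1-indexed).
Extract: c[3]=1 c[5]=0 c[6]=0 c[7]=0 c[9]=1 c[10]=1 c[11]=0 c[12]=0 c[13]=0 c[14]=0 c[15]=0
Data = 10001100000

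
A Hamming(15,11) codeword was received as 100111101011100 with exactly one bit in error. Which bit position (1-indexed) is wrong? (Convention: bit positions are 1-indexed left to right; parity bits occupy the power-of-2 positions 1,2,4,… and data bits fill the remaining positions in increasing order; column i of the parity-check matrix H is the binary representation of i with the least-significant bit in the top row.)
Syndrome s = H · r^T (mod 2), r = 100111101011100:
  s[0] = (101010101010101)·(100111101011100) mod 2 = 1+0+0+0+1+0+1+0+1+0+1+0+1+0+0 mod 2 = 0
  s[1] = (011001100110011)·(100111101011100) mod 2 = 0+0+0+0+0+1+1+0+0+0+1+0+0+0+0 mod 2 = 1
  s[2] = (000111100001111)·(100111101011100) mod 2 = 0+0+0+1+1+1+1+0+0+0+0+1+1+0+0 mod 2 = 0
  s[3] = (000000011111111)·(100111101011100) mod 2 = 0+0+0+0+0+0+0+0+1+0+1+1+1+0+0 mod 2 = 0
Syndrome = 0100
Column i of H is the binary representation of i, so the syndrome is the binary index of the flipped bit.
Read s = 0100 with s[0] as LSB: 0·2^0 + 1·2^1 + 0·2^2 + 0·2^3 = 2.
Error is at bit position 2.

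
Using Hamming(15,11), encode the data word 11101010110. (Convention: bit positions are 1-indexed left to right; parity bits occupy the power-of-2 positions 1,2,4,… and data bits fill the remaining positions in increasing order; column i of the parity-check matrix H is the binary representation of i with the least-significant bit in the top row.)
Codeword c = d · G (mod 2), d = 11101010110:
  c[0] = d·G[:,0] = (11101010110)·(11011010101) mod 2 = 1+1+0+0+1+0+1+0+1+0+0 mod 2 = 1
  c[1] = d·G[:,1] = (11101010110)·(10110110011) mod 2 = 1+0+1+0+0+0+1+0+0+1+0 mod 2 = 0
  c[2] = d·G[:,2] = (11101010110)·(10000000000) mod 2 = 1+0+0+0+0+0+0+0+0+0+0 mod 2 = 1
  c[3] = d·G[:,3] = (11101010110)·(01110001111) mod 2 = 0+1+1+0+0+0+0+0+1+1+0 mod 2 = 0
  c[4] = d·G[:,4] = (11101010110)·(01000000000) mod 2 = 0+1+0+0+0+0+0+0+0+0+0 mod 2 = 1
  c[5] = d·G[:,5] = (11101010110)·(00100000000) mod 2 = 0+0+1+0+0+0+0+0+0+0+0 mod 2 = 1
  c[6] = d·G[:,6] = (11101010110)·(00010000000) mod 2 = 0+0+0+0+0+0+0+0+0+0+0 mod 2 = 0
  c[7] = d·G[:,7] = (11101010110)·(00001111111) mod 2 = 0+0+0+0+1+0+1+0+1+1+0 mod 2 = 0
  c[8] = d·G[:,8] = (11101010110)·(00001000000) mod 2 = 0+0+0+0+1+0+0+0+0+0+0 mod 2 = 1
  c[9] = d·G[:,9] = (11101010110)·(00000100000) mod 2 = 0+0+0+0+0+0+0+0+0+0+0 mod 2 = 0
  c[10] = d·G[:,10] = (11101010110)·(00000010000) mod 2 = 0+0+0+0+0+0+1+0+0+0+0 mod 2 = 1
  c[11] = d·G[:,11] = (11101010110)·(00000001000) mod 2 = 0+0+0+0+0+0+0+0+0+0+0 mod 2 = 0
  c[12] = d·G[:,12] = (11101010110)·(00000000100) mod 2 = 0+0+0+0+0+0+0+0+1+0+0 mod 2 = 1
  c[13] = d·G[:,13] = (11101010110)·(00000000010) mod 2 = 0+0+0+0+0+0+0+0+0+1+0 mod 2 = 1
  c[14] = d·G[:,14] = (11101010110)·(00000000001) mod 2 = 0+0+0+0+0+0+0+0+0+0+0 mod 2 = 0
Codeword = 101011001010110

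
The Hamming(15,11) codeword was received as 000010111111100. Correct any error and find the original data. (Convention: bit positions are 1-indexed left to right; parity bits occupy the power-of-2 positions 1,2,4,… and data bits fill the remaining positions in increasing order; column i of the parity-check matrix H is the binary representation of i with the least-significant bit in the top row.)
Syndrome s = H · r^T (mod 2), r = 000010111111100:
  s[0] = (101010101010101)·(000010111111100) mod 2 = 0+0+0+0+1+0+1+0+1+0+1+0+1+0+0 mod 2 = 1
  s[1] = (011001100110011)·(000010111111100) mod 2 = 0+0+0+0+0+0+1+0+0+1+1+0+0+0+0 mod 2 = 1
  s[2] = (000111100001111)·(000010111111100) mod 2 = 0+0+0+0+1+0+1+0+0+0+0+1+1+0+0 mod 2 = 0
  s[3] = (000000011111111)·(000010111111100) mod 2 = 0+0+0+0+0+0+0+1+1+1+1+1+1+0+0 mod 2 = 0
Syndrome = 1100
Column 3 of H equals this syndrome → error at bit 3 (1-indexed).
Flip bit 3: 000010111111100 → 001010111111100
Extract data bits at positions {3,5,6,7,9,10,11,12,13,14,15}: 11011111100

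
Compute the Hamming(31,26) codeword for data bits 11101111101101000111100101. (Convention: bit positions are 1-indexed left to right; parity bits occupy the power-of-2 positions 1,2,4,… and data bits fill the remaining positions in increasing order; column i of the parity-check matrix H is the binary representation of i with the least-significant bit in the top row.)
Codeword c = d · G (mod 2), d = 11101111101101000111100101:
  c[0] = d·G[:,0] = (11101111101101000111100101)·(11011010101101010101010101) mod 2 = 1+1+0+0+1+0+1+0+1+0+1+1+0+1+0+0+0+1+0+1+0+0+0+1+0+1 mod 2 = 0
  c[1] = d·G[:,1] = (11101111101101000111100101)·(10110110011011001100110011) mod 2 = 1+0+1+0+0+1+1+0+0+0+1+0+0+1+0+0+0+1+0+0+1+0+0+0+0+1 mod 2 = 1
  c[2] = d·G[:,2] = (11101111101101000111100101)·(10000000000000000000000000) mod 2 = 1+0+0+0+0+0+0+0+0+0+0+0+0+0+0+0+0+0+0+0+0+0+0+0+0+0 mod 2 = 1
  c[3] = d·G[:,3] = (11101111101101000111100101)·(01110001111000111100001111) mod 2 = 0+1+1+0+0+0+0+1+1+0+1+0+0+0+0+0+0+1+0+0+0+0+0+1+0+1 mod 2 = 0
  c[4] = d·G[:,4] = (11101111101101000111100101)·(01000000000000000000000000) mod 2 = 0+1+0+0+0+0+0+0+0+0+0+0+0+0+0+0+0+0+0+0+0+0+0+0+0+0 mod 2 = 1
  c[5] = d·G[:,5] = (11101111101101000111100101)·(00100000000000000000000000) mod 2 = 0+0+1+0+0+0+0+0+0+0+0+0+0+0+0+0+0+0+0+0+0+0+0+0+0+0 mod 2 = 1
  c[6] = d·G[:,6] = (11101111101101000111100101)·(00010000000000000000000000) mod 2 = 0+0+0+0+0+0+0+0+0+0+0+0+0+0+0+0+0+0+0+0+0+0+0+0+0+0 mod 2 = 0
  c[7] = d·G[:,7] = (11101111101101000111100101)·(00001111111000000011111111) mod 2 = 0+0+0+0+1+1+1+1+1+0+1+0+0+0+0+0+0+0+1+1+1+0+0+1+0+1 mod 2 = 1
  c[8] = d·G[:,8] = (11101111101101000111100101)·(00001000000000000000000000) mod 2 = 0+0+0+0+1+0+0+0+0+0+0+0+0+0+0+0+0+0+0+0+0+0+0+0+0+0 mod 2 = 1
  c[9] = d·G[:,9] = (11101111101101000111100101)·(00000100000000000000000000) mod 2 = 0+0+0+0+0+1+0+0+0+0+0+0+0+0+0+0+0+0+0+0+0+0+0+0+0+0 mod 2 = 1
  c[10] = d·G[:,10] = (11101111101101000111100101)·(00000010000000000000000000) mod 2 = 0+0+0+0+0+0+1+0+0+0+0+0+0+0+0+0+0+0+0+0+0+0+0+0+0+0 mod 2 = 1
  c[11] = d·G[:,11] = (11101111101101000111100101)·(00000001000000000000000000) mod 2 = 0+0+0+0+0+0+0+1+0+0+0+0+0+0+0+0+0+0+0+0+0+0+0+0+0+0 mod 2 = 1
  c[12] = d·G[:,12] = (11101111101101000111100101)·(00000000100000000000000000) mod 2 = 0+0+0+0+0+0+0+0+1+0+0+0+0+0+0+0+0+0+0+0+0+0+0+0+0+0 mod 2 = 1
  c[13] = d·G[:,13] = (11101111101101000111100101)·(00000000010000000000000000) mod 2 = 0+0+0+0+0+0+0+0+0+0+0+0+0+0+0+0+0+0+0+0+0+0+0+0+0+0 mod 2 = 0
  c[14] = d·G[:,14] = (11101111101101000111100101)·(00000000001000000000000000) mod 2 = 0+0+0+0+0+0+0+0+0+0+1+0+0+0+0+0+0+0+0+0+0+0+0+0+0+0 mod 2 = 1
  c[15] = d·G[:,15] = (11101111101101000111100101)·(00000000000111111111111111) mod 2 = 0+0+0+0+0+0+0+0+0+0+0+1+0+1+0+0+0+1+1+1+1+0+0+1+0+1 mod 2 = 0
  c[16] = d·G[:,16] = (11101111101101000111100101)·(00000000000100000000000000) mod 2 = 0+0+0+0+0+0+0+0+0+0+0+1+0+0+0+0+0+0+0+0+0+0+0+0+0+0 mod 2 = 1
  c[17] = d·G[:,17] = (11101111101101000111100101)·(00000000000010000000000000) mod 2 = 0+0+0+0+0+0+0+0+0+0+0+0+0+0+0+0+0+0+0+0+0+0+0+0+0+0 mod 2 = 0
  c[18] = d·G[:,18] = (11101111101101000111100101)·(00000000000001000000000000) mod 2 = 0+0+0+0+0+0+0+0+0+0+0+0+0+1+0+0+0+0+0+0+0+0+0+0+0+0 mod 2 = 1
  c[19] = d·G[:,19] = (11101111101101000111100101)·(00000000000000100000000000) mod 2 = 0+0+0+0+0+0+0+0+0+0+0+0+0+0+0+0+0+0+0+0+0+0+0+0+0+0 mod 2 = 0
  c[20] = d·G[:,20] = (11101111101101000111100101)·(00000000000000010000000000) mod 2 = 0+0+0+0+0+0+0+0+0+0+0+0+0+0+0+0+0+0+0+0+0+0+0+0+0+0 mod 2 = 0
  c[21] = d·G[:,21] = (11101111101101000111100101)·(00000000000000001000000000) mod 2 = 0+0+0+0+0+0+0+0+0+0+0+0+0+0+0+0+0+0+0+0+0+0+0+0+0+0 mod 2 = 0
  c[22] = d·G[:,22] = (11101111101101000111100101)·(00000000000000000100000000) mod 2 = 0+0+0+0+0+0+0+0+0+0+0+0+0+0+0+0+0+1+0+0+0+0+0+0+0+0 mod 2 = 1
  c[23] = d·G[:,23] = (11101111101101000111100101)·(00000000000000000010000000) mod 2 = 0+0+0+0+0+0+0+0+0+0+0+0+0+0+0+0+0+0+1+0+0+0+0+0+0+0 mod 2 = 1
  c[24] = d·G[:,24] = (11101111101101000111100101)·(00000000000000000001000000) mod 2 = 0+0+0+0+0+0+0+0+0+0+0+0+0+0+0+0+0+0+0+1+0+0+0+0+0+0 mod 2 = 1
  c[25] = d·G[:,25] = (11101111101101000111100101)·(00000000000000000000100000) mod 2 = 0+0+0+0+0+0+0+0+0+0+0+0+0+0+0+0+0+0+0+0+1+0+0+0+0+0 mod 2 = 1
  c[26] = d·G[:,26] = (11101111101101000111100101)·(00000000000000000000010000) mod 2 = 0+0+0+0+0+0+0+0+0+0+0+0+0+0+0+0+0+0+0+0+0+0+0+0+0+0 mod 2 = 0
  c[27] = d·G[:,27] = (11101111101101000111100101)·(00000000000000000000001000) mod 2 = 0+0+0+0+0+0+0+0+0+0+0+0+0+0+0+0+0+0+0+0+0+0+0+0+0+0 mod 2 = 0
  c[28] = d·G[:,28] = (11101111101101000111100101)·(00000000000000000000000100) mod 2 = 0+0+0+0+0+0+0+0+0+0+0+0+0+0+0+0+0+0+0+0+0+0+0+1+0+0 mod 2 = 1
  c[29] = d·G[:,29] = (11101111101101000111100101)·(00000000000000000000000010) mod 2 = 0+0+0+0+0+0+0+0+0+0+0+0+0+0+0+0+0+0+0+0+0+0+0+0+0+0 mod 2 = 0
  c[30] = d·G[:,30] = (11101111101101000111100101)·(00000000000000000000000001) mod 2 = 0+0+0+0+0+0+0+0+0+0+0+0+0+0+0+0+0+0+0+0+0+0+0+0+0+1 mod 2 = 1
Codeword = 0110110111111010101000111100101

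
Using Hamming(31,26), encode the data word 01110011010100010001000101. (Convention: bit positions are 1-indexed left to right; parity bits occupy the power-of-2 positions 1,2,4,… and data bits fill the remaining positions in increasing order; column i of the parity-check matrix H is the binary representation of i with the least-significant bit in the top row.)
Codeword c = d · G (mod 2), d = 01110011010100010001000101:
  c[0] = d·G[:,0] = (01110011010100010001000101)·(11011010101101010101010101) mod 2 = 0+1+0+1+0+0+1+0+0+0+0+1+0+0+0+1+0+0+0+1+0+0+0+1+0+1 mod 2 = 0
  c[1] = d·G[:,1] = (01110011010100010001000101)·(10110110011011001100110011) mod 2 = 0+0+1+1+0+0+1+0+0+1+0+0+0+0+0+0+0+0+0+0+0+0+0+0+0+1 mod 2 = 1
  c[2] = d·G[:,2] = (01110011010100010001000101)·(10000000000000000000000000) mod 2 = 0+0+0+0+0+0+0+0+0+0+0+0+0+0+0+0+0+0+0+0+0+0+0+0+0+0 mod 2 = 0
  c[3] = d·G[:,3] = (01110011010100010001000101)·(01110001111000111100001111) mod 2 = 0+1+1+1+0+0+0+1+0+1+0+0+0+0+0+1+0+0+0+0+0+0+0+1+0+1 mod 2 = 0
  c[4] = d·G[:,4] = (01110011010100010001000101)·(01000000000000000000000000) mod 2 = 0+1+0+0+0+0+0+0+0+0+0+0+0+0+0+0+0+0+0+0+0+0+0+0+0+0 mod 2 = 1
  c[5] = d·G[:,5] = (01110011010100010001000101)·(00100000000000000000000000) mod 2 = 0+0+1+0+0+0+0+0+0+0+0+0+0+0+0+0+0+0+0+0+0+0+0+0+0+0 mod 2 = 1
  c[6] = d·G[:,6] = (01110011010100010001000101)·(00010000000000000000000000) mod 2 = 0+0+0+1+0+0+0+0+0+0+0+0+0+0+0+0+0+0+0+0+0+0+0+0+0+0 mod 2 = 1
  c[7] = d·G[:,7] = (01110011010100010001000101)·(00001111111000000011111111) mod 2 = 0+0+0+0+0+0+1+1+0+1+0+0+0+0+0+0+0+0+0+1+0+0+0+1+0+1 mod 2 = 0
  c[8] = d·G[:,8] = (01110011010100010001000101)·(00001000000000000000000000) mod 2 = 0+0+0+0+0+0+0+0+0+0+0+0+0+0+0+0+0+0+0+0+0+0+0+0+0+0 mod 2 = 0
  c[9] = d·G[:,9] = (01110011010100010001000101)·(00000100000000000000000000) mod 2 = 0+0+0+0+0+0+0+0+0+0+0+0+0+0+0+0+0+0+0+0+0+0+0+0+0+0 mod 2 = 0
  c[10] = d·G[:,10] = (01110011010100010001000101)·(00000010000000000000000000) mod 2 = 0+0+0+0+0+0+1+0+0+0+0+0+0+0+0+0+0+0+0+0+0+0+0+0+0+0 mod 2 = 1
  c[11] = d·G[:,11] = (01110011010100010001000101)·(00000001000000000000000000) mod 2 = 0+0+0+0+0+0+0+1+0+0+0+0+0+0+0+0+0+0+0+0+0+0+0+0+0+0 mod 2 = 1
  c[12] = d·G[:,12] = (01110011010100010001000101)·(00000000100000000000000000) mod 2 = 0+0+0+0+0+0+0+0+0+0+0+0+0+0+0+0+0+0+0+0+0+0+0+0+0+0 mod 2 = 0
  c[13] = d·G[:,13] = (01110011010100010001000101)·(00000000010000000000000000) mod 2 = 0+0+0+0+0+0+0+0+0+1+0+0+0+0+0+0+0+0+0+0+0+0+0+0+0+0 mod 2 = 1
  c[14] = d·G[:,14] = (01110011010100010001000101)·(00000000001000000000000000) mod 2 = 0+0+0+0+0+0+0+0+0+0+0+0+0+0+0+0+0+0+0+0+0+0+0+0+0+0 mod 2 = 0
  c[15] = d·G[:,15] = (01110011010100010001000101)·(00000000000111111111111111) mod 2 = 0+0+0+0+0+0+0+0+0+0+0+1+0+0+0+1+0+0+0+1+0+0+0+1+0+1 mod 2 = 1
  c[16] = d·G[:,16] = (01110011010100010001000101)·(00000000000100000000000000) mod 2 = 0+0+0+0+0+0+0+0+0+0+0+1+0+0+0+0+0+0+0+0+0+0+0+0+0+0 mod 2 = 1
  c[17] = d·G[:,17] = (01110011010100010001000101)·(00000000000010000000000000) mod 2 = 0+0+0+0+0+0+0+0+0+0+0+0+0+0+0+0+0+0+0+0+0+0+0+0+0+0 mod 2 = 0
  c[18] = d·G[:,18] = (01110011010100010001000101)·(00000000000001000000000000) mod 2 = 0+0+0+0+0+0+0+0+0+0+0+0+0+0+0+0+0+0+0+0+0+0+0+0+0+0 mod 2 = 0
  c[19] = d·G[:,19] = (01110011010100010001000101)·(00000000000000100000000000) mod 2 = 0+0+0+0+0+0+0+0+0+0+0+0+0+0+0+0+0+0+0+0+0+0+0+0+0+0 mod 2 = 0
  c[20] = d·G[:,20] = (01110011010100010001000101)·(00000000000000010000000000) mod 2 = 0+0+0+0+0+0+0+0+0+0+0+0+0+0+0+1+0+0+0+0+0+0+0+0+0+0 mod 2 = 1
  c[21] = d·G[:,21] = (01110011010100010001000101)·(00000000000000001000000000) mod 2 = 0+0+0+0+0+0+0+0+0+0+0+0+0+0+0+0+0+0+0+0+0+0+0+0+0+0 mod 2 = 0
  c[22] = d·G[:,22] = (01110011010100010001000101)·(00000000000000000100000000) mod 2 = 0+0+0+0+0+0+0+0+0+0+0+0+0+0+0+0+0+0+0+0+0+0+0+0+0+0 mod 2 = 0
  c[23] = d·G[:,23] = (01110011010100010001000101)·(00000000000000000010000000) mod 2 = 0+0+0+0+0+0+0+0+0+0+0+0+0+0+0+0+0+0+0+0+0+0+0+0+0+0 mod 2 = 0
  c[24] = d·G[:,24] = (01110011010100010001000101)·(00000000000000000001000000) mod 2 = 0+0+0+0+0+0+0+0+0+0+0+0+0+0+0+0+0+0+0+1+0+0+0+0+0+0 mod 2 = 1
  c[25] = d·G[:,25] = (01110011010100010001000101)·(00000000000000000000100000) mod 2 = 0+0+0+0+0+0+0+0+0+0+0+0+0+0+0+0+0+0+0+0+0+0+0+0+0+0 mod 2 = 0
  c[26] = d·G[:,26] = (01110011010100010001000101)·(00000000000000000000010000) mod 2 = 0+0+0+0+0+0+0+0+0+0+0+0+0+0+0+0+0+0+0+0+0+0+0+0+0+0 mod 2 = 0
  c[27] = d·G[:,27] = (01110011010100010001000101)·(00000000000000000000001000) mod 2 = 0+0+0+0+0+0+0+0+0+0+0+0+0+0+0+0+0+0+0+0+0+0+0+0+0+0 mod 2 = 0
  c[28] = d·G[:,28] = (01110011010100010001000101)·(00000000000000000000000100) mod 2 = 0+0+0+0+0+0+0+0+0+0+0+0+0+0+0+0+0+0+0+0+0+0+0+1+0+0 mod 2 = 1
  c[29] = d·G[:,29] = (01110011010100010001000101)·(00000000000000000000000010) mod 2 = 0+0+0+0+0+0+0+0+0+0+0+0+0+0+0+0+0+0+0+0+0+0+0+0+0+0 mod 2 = 0
  c[30] = d·G[:,30] = (01110011010100010001000101)·(00000000000000000000000001) mod 2 = 0+0+0+0+0+0+0+0+0+0+0+0+0+0+0+0+0+0+0+0+0+0+0+0+0+1 mod 2 = 1
Codeword = 0100111000110101100010001000101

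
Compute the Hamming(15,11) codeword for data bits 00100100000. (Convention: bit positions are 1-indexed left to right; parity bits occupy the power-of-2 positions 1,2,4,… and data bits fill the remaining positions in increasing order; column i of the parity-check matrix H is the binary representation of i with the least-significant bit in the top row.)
Codeword c = d · G (mod 2), d = 00100100000:
  c[0] = d·G[:,0] = (00100100000)·(11011010101) mod 2 = 0+0+0+0+0+0+0+0+0+0+0 mod 2 = 0
  c[1] = d·G[:,1] = (00100100000)·(10110110011) mod 2 = 0+0+1+0+0+1+0+0+0+0+0 mod 2 = 0
  c[2] = d·G[:,2] = (00100100000)·(10000000000) mod 2 = 0+0+0+0+0+0+0+0+0+0+0 mod 2 = 0
  c[3] = d·G[:,3] = (00100100000)·(01110001111) mod 2 = 0+0+1+0+0+0+0+0+0+0+0 mod 2 = 1
  c[4] = d·G[:,4] = (00100100000)·(01000000000) mod 2 = 0+0+0+0+0+0+0+0+0+0+0 mod 2 = 0
  c[5] = d·G[:,5] = (00100100000)·(00100000000) mod 2 = 0+0+1+0+0+0+0+0+0+0+0 mod 2 = 1
  c[6] = d·G[:,6] = (00100100000)·(00010000000) mod 2 = 0+0+0+0+0+0+0+0+0+0+0 mod 2 = 0
  c[7] = d·G[:,7] = (00100100000)·(00001111111) mod 2 = 0+0+0+0+0+1+0+0+0+0+0 mod 2 = 1
  c[8] = d·G[:,8] = (00100100000)·(00001000000) mod 2 = 0+0+0+0+0+0+0+0+0+0+0 mod 2 = 0
  c[9] = d·G[:,9] = (00100100000)·(00000100000) mod 2 = 0+0+0+0+0+1+0+0+0+0+0 mod 2 = 1
  c[10] = d·G[:,10] = (00100100000)·(00000010000) mod 2 = 0+0+0+0+0+0+0+0+0+0+0 mod 2 = 0
  c[11] = d·G[:,11] = (00100100000)·(00000001000) mod 2 = 0+0+0+0+0+0+0+0+0+0+0 mod 2 = 0
  c[12] = d·G[:,12] = (00100100000)·(00000000100) mod 2 = 0+0+0+0+0+0+0+0+0+0+0 mod 2 = 0
  c[13] = d·G[:,13] = (00100100000)·(00000000010) mod 2 = 0+0+0+0+0+0+0+0+0+0+0 mod 2 = 0
  c[14] = d·G[:,14] = (00100100000)·(00000000001) mod 2 = 0+0+0+0+0+0+0+0+0+0+0 mod 2 = 0
Codeword = 000101010100000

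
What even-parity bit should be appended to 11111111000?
Sum of data bits: 1+1+1+1+1+1+1+1+0+0+0 = 8.
8 mod 2 = 0, so parity bit = 0.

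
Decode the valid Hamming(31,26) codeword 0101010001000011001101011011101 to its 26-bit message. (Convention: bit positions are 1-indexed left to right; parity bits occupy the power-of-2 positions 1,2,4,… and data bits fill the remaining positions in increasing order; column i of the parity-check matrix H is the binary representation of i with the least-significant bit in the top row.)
Parity bits occupy power-of-2 positions; data bits are at positions {3,5,6,7,9,10,11,12,13,14,15,17,18,19,20,21,22,23,24,25,26,27,28,29,30,31} (1-indexed).
Extract: c[3]=0 c[5]=0 c[6]=1 c[7]=0 c[9]=0 c[10]=1 c[11]=0 c[12]=0 c[13]=0 c[14]=0 c[15]=1 c[17]=0 c[18]=0 c[19]=1 c[20]=1 c[21]=0 c[22]=1 c[23]=0 c[24]=1 c[25]=1 c[26]=0 c[27]=1 c[28]=1 c[29]=1 c[30]=0 c[31]=1
Data = 00100100001001101011011101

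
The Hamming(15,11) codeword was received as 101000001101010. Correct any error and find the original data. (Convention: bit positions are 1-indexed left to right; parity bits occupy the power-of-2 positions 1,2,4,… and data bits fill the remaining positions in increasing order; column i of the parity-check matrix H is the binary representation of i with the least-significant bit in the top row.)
Syndrome s = H · r^T (mod 2), r = 101000001101010:
  s[0] = (101010101010101)·(101000001101010) mod 2 = 1+0+1+0+0+0+0+0+1+0+0+0+0+0+0 mod 2 = 1
  s[1] = (011001100110011)·(101000001101010) mod 2 = 0+0+1+0+0+0+0+0+0+1+0+0+0+1+0 mod 2 = 1
  s[2] = (000111100001111)·(101000001101010) mod 2 = 0+0+0+0+0+0+0+0+0+0+0+1+0+1+0 mod 2 = 0
  s[3] = (000000011111111)·(101000001101010) mod 2 = 0+0+0+0+0+0+0+0+1+1+0+1+0+1+0 mod 2 = 0
Syndrome = 1100
Column 3 of H equals this syndrome → error at bit 3 (1-indexed).
Flip bit 3: 101000001101010 → 100000001101010
Extract data bits at positions {3,5,6,7,9,10,11,12,13,14,15}: 00001101010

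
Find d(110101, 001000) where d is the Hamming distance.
XOR = 111101, count of 1s = 5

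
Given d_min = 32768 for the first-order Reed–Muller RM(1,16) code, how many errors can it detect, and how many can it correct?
Detection only: up to d_min − 1 = 32767 errors.
Correction: up to ⌊(d_min − 1)/2⌋ = ⌊32767/2⌋ = 16383 errors.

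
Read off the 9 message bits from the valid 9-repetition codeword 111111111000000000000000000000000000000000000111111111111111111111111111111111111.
Split into 9-bit blocks: 111111111 000000000 000000000 000000000 000000000 111111111 111111111 111111111 111111111
Data = 100001111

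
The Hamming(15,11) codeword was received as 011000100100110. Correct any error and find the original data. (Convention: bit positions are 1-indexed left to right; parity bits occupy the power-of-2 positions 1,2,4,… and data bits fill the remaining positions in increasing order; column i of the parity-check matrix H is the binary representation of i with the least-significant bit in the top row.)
Syndrome s = H · r^T (mod 2), r = 011000100100110:
  s[0] = (101010101010101)·(011000100100110) mod 2 = 0+0+1+0+0+0+1+0+0+0+0+0+1+0+0 mod 2 = 1
  s[1] = (011001100110011)·(011000100100110) mod 2 = 0+1+1+0+0+0+1+0+0+1+0+0+0+1+0 mod 2 = 1
  s[2] = (000111100001111)·(011000100100110) mod 2 = 0+0+0+0+0+0+1+0+0+0+0+0+1+1+0 mod 2 = 1
  s[3] = (000000011111111)·(011000100100110) mod 2 = 0+0+0+0+0+0+0+0+0+1+0+0+1+1+0 mod 2 = 1
Syndrome = 1111
Column 15 of H equals this syndrome → error at bit 15 (1-indexed).
Flip bit 15: 011000100100110 → 011000100100111
Extract data bits at positions {3,5,6,7,9,10,11,12,13,14,15}: 10010100111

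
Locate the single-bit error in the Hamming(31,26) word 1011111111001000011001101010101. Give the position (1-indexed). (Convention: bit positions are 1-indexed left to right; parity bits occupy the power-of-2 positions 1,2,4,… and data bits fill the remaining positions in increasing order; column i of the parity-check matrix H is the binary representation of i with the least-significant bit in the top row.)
Syndrome s = H · r^T (mod 2), r = 1011111111001000011001101010101:
  s[0] = (1010101010101010101010101010101)·(1011111111001000011001101010101) mod 2 = 1+0+1+0+1+0+1+0+1+0+0+0+1+0+0+0+0+0+1+0+0+0+1+0+1+0+1+0+1+0+1 mod 2 = 0
  s[1] = (0110011001100110011001100110011)·(1011111111001000011001101010101) mod 2 = 0+0+1+0+0+1+1+0+0+1+0+0+0+0+0+0+0+1+1+0+0+1+1+0+0+0+1+0+0+0+1 mod 2 = 0
  s[2] = (0001111000011110000111100001111)·(1011111111001000011001101010101) mod 2 = 0+0+0+1+1+1+1+0+0+0+0+0+1+0+0+0+0+0+0+0+0+1+1+0+0+0+0+0+1+0+1 mod 2 = 1
  s[3] = (0000000111111110000000011111111)·(1011111111001000011001101010101) mod 2 = 0+0+0+0+0+0+0+1+1+1+0+0+1+0+0+0+0+0+0+0+0+0+0+0+1+0+1+0+1+0+1 mod 2 = 0
  s[4] = (0000000000000001111111111111111)·(1011111111001000011001101010101) mod 2 = 0+0+0+0+0+0+0+0+0+0+0+0+0+0+0+0+0+1+1+0+0+1+1+0+1+0+1+0+1+0+1 mod 2 = 0
Syndrome = 00100
Column i of H is the binary representation of i, so the syndrome is the binary index of the flipped bit.
Read s = 00100 with s[0] as LSB: 0·2^0 + 0·2^1 + 1·2^2 + 0·2^3 + 0·2^4 = 4.
Error is at bit position 4.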